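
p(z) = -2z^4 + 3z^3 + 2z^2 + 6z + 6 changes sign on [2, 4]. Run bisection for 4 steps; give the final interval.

[2.5, 2.625]

m = 3, p(m) = -39 (−); new bracket [2, 3]
m = 2.5, p(m) = 2.25 (+); new bracket [2.5, 3]
m = 2.75, p(m) = -14.367188 (−); new bracket [2.5, 2.75]
m = 2.625, p(m) = -5.1665 (−); new bracket [2.5, 2.625]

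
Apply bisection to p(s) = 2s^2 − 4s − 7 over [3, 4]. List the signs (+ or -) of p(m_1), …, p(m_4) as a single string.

+++-

midpoint 3.5: p = 3.5 > 0 → [3, 3.5]
midpoint 3.25: p = 1.125 > 0 → [3, 3.25]
midpoint 3.125: p = 0.03125 > 0 → [3, 3.125]
midpoint 3.0625: p = -0.4922 < 0 → [3.0625, 3.125]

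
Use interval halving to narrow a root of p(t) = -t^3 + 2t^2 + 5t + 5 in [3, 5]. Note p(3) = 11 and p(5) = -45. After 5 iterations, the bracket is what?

[3.6875, 3.75]

midpoint 4: p = -7 < 0 → [3, 4]
midpoint 3.5: p = 4.125 > 0 → [3.5, 4]
midpoint 3.75: p = -0.859375 < 0 → [3.5, 3.75]
midpoint 3.625: p = 1.7715 > 0 → [3.625, 3.75]
midpoint 3.6875: p = 0.4915 > 0 → [3.6875, 3.75]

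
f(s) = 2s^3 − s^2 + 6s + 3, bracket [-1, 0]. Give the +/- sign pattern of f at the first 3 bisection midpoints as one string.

midpoint -0.5: f = -0.5 < 0 → [-0.5, 0]
midpoint -0.25: f = 1.40625 > 0 → [-0.5, -0.25]
midpoint -0.375: f = 0.503906 > 0 → [-0.5, -0.375]

-++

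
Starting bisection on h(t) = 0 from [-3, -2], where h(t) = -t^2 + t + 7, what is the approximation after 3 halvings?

t = -2.5 gives h = -1.75, negative; keep [-2.5, -2]
t = -2.25 gives h = -0.3125, negative; keep [-2.25, -2]
t = -2.125 gives h = 0.359375, positive; keep [-2.25, -2.125]

-2.125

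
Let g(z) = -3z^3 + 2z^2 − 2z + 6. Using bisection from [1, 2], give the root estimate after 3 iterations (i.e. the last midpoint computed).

g(1.5) = -2.625 < 0, so the root lies in [1, 1.5]
g(1.25) = 0.765625 > 0, so the root lies in [1.25, 1.5]
g(1.375) = -0.767578 < 0, so the root lies in [1.25, 1.375]

1.375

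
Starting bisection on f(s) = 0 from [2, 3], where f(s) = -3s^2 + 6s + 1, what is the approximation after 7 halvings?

s = 2.5 gives f = -2.75, negative; keep [2, 2.5]
s = 2.25 gives f = -0.6875, negative; keep [2, 2.25]
s = 2.125 gives f = 0.203125, positive; keep [2.125, 2.25]
s = 2.1875 gives f = -0.2305, negative; keep [2.125, 2.1875]
s = 2.15625 gives f = -0.0107, negative; keep [2.125, 2.15625]
s = 2.140625 gives f = 0.0969, positive; keep [2.140625, 2.15625]
s = 2.1484375 gives f = 0.0433, positive; keep [2.1484375, 2.15625]

2.1484375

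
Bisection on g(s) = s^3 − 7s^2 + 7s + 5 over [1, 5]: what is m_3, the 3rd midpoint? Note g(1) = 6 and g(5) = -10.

m = 3, g(m) = -10 (−); new bracket [1, 3]
m = 2, g(m) = -1 (−); new bracket [1, 2]
m = 1.5, g(m) = 3.125 (+); new bracket [1.5, 2]

1.5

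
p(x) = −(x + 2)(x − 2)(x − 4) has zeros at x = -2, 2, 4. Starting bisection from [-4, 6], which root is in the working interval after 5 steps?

m = 1, p(m) = -9 (−); new bracket [-4, 1]
m = -1.5, p(m) = -9.625 (−); new bracket [-4, -1.5]
m = -2.75, p(m) = 24.046875 (+); new bracket [-2.75, -1.5]
m = -2.125, p(m) = 3.1582 (+); new bracket [-2.125, -1.5]
m = -1.8125, p(m) = -4.155 (−); new bracket [-2.125, -1.8125]

-2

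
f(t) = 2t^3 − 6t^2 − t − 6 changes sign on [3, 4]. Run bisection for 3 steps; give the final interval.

[3.375, 3.5]

m = 3.5, f(m) = 2.75 (+); new bracket [3, 3.5]
m = 3.25, f(m) = -3.96875 (−); new bracket [3.25, 3.5]
m = 3.375, f(m) = -0.832031 (−); new bracket [3.375, 3.5]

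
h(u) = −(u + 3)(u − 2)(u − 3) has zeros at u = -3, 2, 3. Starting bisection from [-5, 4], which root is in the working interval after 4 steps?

-3

m = -0.5, h(m) = -21.875 (−); new bracket [-5, -0.5]
m = -2.75, h(m) = -6.828125 (−); new bracket [-5, -2.75]
m = -3.875, h(m) = 35.341797 (+); new bracket [-3.875, -2.75]
m = -3.3125, h(m) = 10.4797 (+); new bracket [-3.3125, -2.75]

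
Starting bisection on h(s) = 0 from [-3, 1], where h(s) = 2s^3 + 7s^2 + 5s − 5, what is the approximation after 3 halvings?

s = -1 gives h = -5, negative; keep [-1, 1]
s = 0 gives h = -5, negative; keep [0, 1]
s = 0.5 gives h = -0.5, negative; keep [0.5, 1]

0.5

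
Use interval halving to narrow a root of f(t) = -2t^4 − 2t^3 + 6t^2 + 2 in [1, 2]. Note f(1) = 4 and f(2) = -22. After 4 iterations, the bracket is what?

midpoint 1.5: f = -1.375 < 0 → [1, 1.5]
midpoint 1.25: f = 2.585938 > 0 → [1.25, 1.5]
midpoint 1.375: f = 0.995605 > 0 → [1.375, 1.5]
midpoint 1.4375: f = -0.0826 < 0 → [1.375, 1.4375]

[1.375, 1.4375]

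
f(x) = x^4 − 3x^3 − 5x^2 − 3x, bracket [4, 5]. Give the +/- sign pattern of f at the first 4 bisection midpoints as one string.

+-+-

f(4.5) = 21.9375 > 0, so the root lies in [4, 4.5]
f(4.25) = -7.105469 < 0, so the root lies in [4.25, 4.5]
f(4.375) = 6.314697 > 0, so the root lies in [4.25, 4.375]
f(4.3125) = -0.6601 < 0, so the root lies in [4.3125, 4.375]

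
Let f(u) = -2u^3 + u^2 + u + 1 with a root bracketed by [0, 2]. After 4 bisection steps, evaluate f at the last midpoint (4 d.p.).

f(1) = 1 > 0, so the root lies in [1, 2]
f(1.5) = -2 < 0, so the root lies in [1, 1.5]
f(1.25) = -0.09375 < 0, so the root lies in [1, 1.25]
f(1.125) = 0.543 > 0, so the root lies in [1.125, 1.25]

0.5430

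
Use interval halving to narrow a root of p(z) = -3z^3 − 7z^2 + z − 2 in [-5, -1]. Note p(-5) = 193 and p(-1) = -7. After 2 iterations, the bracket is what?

p(-3) = 13 > 0, so the root lies in [-3, -1]
p(-2) = -8 < 0, so the root lies in [-3, -2]

[-3, -2]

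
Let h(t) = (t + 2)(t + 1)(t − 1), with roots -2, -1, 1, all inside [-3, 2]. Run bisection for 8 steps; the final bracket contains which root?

midpoint -0.5: h = -1.125 < 0 → [-0.5, 2]
midpoint 0.75: h = -1.203125 < 0 → [0.75, 2]
midpoint 1.375: h = 3.005859 > 0 → [0.75, 1.375]
midpoint 1.0625: h = 0.3948 > 0 → [0.75, 1.0625]
midpoint 0.90625: h = -0.5194 < 0 → [0.90625, 1.0625]
midpoint 0.984375: h = -0.0925 < 0 → [0.984375, 1.0625]
midpoint 1.0234375: h = 0.1434 > 0 → [0.984375, 1.0234375]
midpoint 1.00390625: h = 0.0235 > 0 → [0.984375, 1.00390625]

1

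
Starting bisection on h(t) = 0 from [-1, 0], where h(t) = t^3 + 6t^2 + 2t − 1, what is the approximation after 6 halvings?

-0.671875

t = -0.5 gives h = -0.625, negative; keep [-1, -0.5]
t = -0.75 gives h = 0.453125, positive; keep [-0.75, -0.5]
t = -0.625 gives h = -0.150391, negative; keep [-0.75, -0.625]
t = -0.6875 gives h = 0.136, positive; keep [-0.6875, -0.625]
t = -0.65625 gives h = -0.0111, negative; keep [-0.6875, -0.65625]
t = -0.671875 gives h = 0.0615, positive; keep [-0.671875, -0.65625]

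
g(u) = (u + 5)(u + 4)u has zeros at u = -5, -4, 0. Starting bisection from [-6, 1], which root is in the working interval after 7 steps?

0

u = -2.5 gives g = -9.375, negative; keep [-2.5, 1]
u = -0.75 gives g = -10.359375, negative; keep [-0.75, 1]
u = 0.125 gives g = 2.642578, positive; keep [-0.75, 0.125]
u = -0.3125 gives g = -5.4016, negative; keep [-0.3125, 0.125]
u = -0.09375 gives g = -1.7967, negative; keep [-0.09375, 0.125]
u = 0.015625 gives g = 0.3147, positive; keep [-0.09375, 0.015625]
u = -0.0390625 gives g = -0.7676, negative; keep [-0.0390625, 0.015625]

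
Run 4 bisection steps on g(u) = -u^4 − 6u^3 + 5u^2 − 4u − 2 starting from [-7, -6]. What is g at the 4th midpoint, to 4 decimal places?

0.4133

m = -6.5, g(m) = 97.9375 (+); new bracket [-7, -6.5]
m = -6.75, g(m) = 22.152344 (+); new bracket [-7, -6.75]
m = -6.875, g(m) = -22.50415 (−); new bracket [-6.875, -6.75]
m = -6.8125, g(m) = 0.4133 (+); new bracket [-6.875, -6.8125]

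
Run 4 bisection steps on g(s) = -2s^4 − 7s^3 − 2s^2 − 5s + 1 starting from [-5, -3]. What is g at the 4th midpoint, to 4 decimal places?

4.7046

g(-4) = -75 < 0, so the root lies in [-4, -3]
g(-3.5) = -6 < 0, so the root lies in [-3.5, -3]
g(-3.25) = 13.289062 > 0, so the root lies in [-3.5, -3.25]
g(-3.375) = 4.7046 > 0, so the root lies in [-3.5, -3.375]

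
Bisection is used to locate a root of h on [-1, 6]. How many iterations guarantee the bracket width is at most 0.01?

10

Width after n steps is 7/2^n. Need 2^n ≥ 7/0.01 = 700.
2^9 = 512 < 700 ≤ 2^10 = 1024, so n = 10.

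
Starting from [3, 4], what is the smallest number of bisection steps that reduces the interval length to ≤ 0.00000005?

Width after n steps is 1/2^n. Need 2^n ≥ 1/0.00000005 = 20000000.
2^24 = 16777216 < 20000000 ≤ 2^25 = 33554432, so n = 25.

25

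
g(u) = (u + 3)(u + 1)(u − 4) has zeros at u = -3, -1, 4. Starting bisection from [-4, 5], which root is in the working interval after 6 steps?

4

m = 0.5, g(m) = -18.375 (−); new bracket [0.5, 5]
m = 2.75, g(m) = -26.953125 (−); new bracket [2.75, 5]
m = 3.875, g(m) = -4.189453 (−); new bracket [3.875, 5]
m = 4.4375, g(m) = 17.6931 (+); new bracket [3.875, 4.4375]
m = 4.15625, g(m) = 5.7655 (+); new bracket [3.875, 4.15625]
m = 4.015625, g(m) = 0.5498 (+); new bracket [3.875, 4.015625]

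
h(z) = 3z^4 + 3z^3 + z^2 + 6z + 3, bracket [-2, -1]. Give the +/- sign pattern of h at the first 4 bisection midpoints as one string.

midpoint -1.5: h = 1.3125 > 0 → [-1.5, -1]
midpoint -1.25: h = -1.472656 < 0 → [-1.5, -1.25]
midpoint -1.375: h = -0.434814 < 0 → [-1.5, -1.375]
midpoint -1.4375: h = 0.3401 > 0 → [-1.4375, -1.375]

+--+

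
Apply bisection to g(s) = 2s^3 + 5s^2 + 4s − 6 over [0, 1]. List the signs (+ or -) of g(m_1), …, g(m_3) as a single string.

m = 0.5, g(m) = -2.5 (−); new bracket [0.5, 1]
m = 0.75, g(m) = 0.65625 (+); new bracket [0.5, 0.75]
m = 0.625, g(m) = -1.058594 (−); new bracket [0.625, 0.75]

-+-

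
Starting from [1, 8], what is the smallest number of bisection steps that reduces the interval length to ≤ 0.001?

Width after n steps is 7/2^n. Need 2^n ≥ 7/0.001 = 7000.
2^12 = 4096 < 7000 ≤ 2^13 = 8192, so n = 13.

13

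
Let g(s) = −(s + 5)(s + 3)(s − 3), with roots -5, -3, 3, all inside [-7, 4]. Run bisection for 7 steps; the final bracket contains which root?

3

s = -1.5 gives g = 23.625, positive; keep [-1.5, 4]
s = 1.25 gives g = 46.484375, positive; keep [1.25, 4]
s = 2.625 gives g = 16.083984, positive; keep [2.625, 4]
s = 3.3125 gives g = -16.3977, negative; keep [2.625, 3.3125]
s = 2.96875 gives g = 1.4864, positive; keep [2.96875, 3.3125]
s = 3.140625 gives g = -7.0296, negative; keep [2.96875, 3.140625]
s = 3.0546875 gives g = -2.667, negative; keep [2.96875, 3.0546875]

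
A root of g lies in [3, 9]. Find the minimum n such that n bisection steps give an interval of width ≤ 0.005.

11

Width after n steps is 6/2^n. Need 2^n ≥ 6/0.005 = 1200.
2^10 = 1024 < 1200 ≤ 2^11 = 2048, so n = 11.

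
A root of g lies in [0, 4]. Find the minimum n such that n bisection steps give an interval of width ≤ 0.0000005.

23

Width after n steps is 4/2^n. Need 2^n ≥ 4/0.0000005 = 8000000.
2^22 = 4194304 < 8000000 ≤ 2^23 = 8388608, so n = 23.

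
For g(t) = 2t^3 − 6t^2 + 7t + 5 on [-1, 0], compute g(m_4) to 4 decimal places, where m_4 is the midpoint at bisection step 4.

0.6216

m = -0.5, g(m) = -0.25 (−); new bracket [-0.5, 0]
m = -0.25, g(m) = 2.84375 (+); new bracket [-0.5, -0.25]
m = -0.375, g(m) = 1.425781 (+); new bracket [-0.5, -0.375]
m = -0.4375, g(m) = 0.6216 (+); new bracket [-0.5, -0.4375]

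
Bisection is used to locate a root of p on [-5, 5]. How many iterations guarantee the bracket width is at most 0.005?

11

Width after n steps is 10/2^n. Need 2^n ≥ 10/0.005 = 2000.
2^10 = 1024 < 2000 ≤ 2^11 = 2048, so n = 11.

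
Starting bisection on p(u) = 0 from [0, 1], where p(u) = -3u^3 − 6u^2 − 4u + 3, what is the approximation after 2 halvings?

0.25

midpoint 0.5: p = -0.875 < 0 → [0, 0.5]
midpoint 0.25: p = 1.578125 > 0 → [0.25, 0.5]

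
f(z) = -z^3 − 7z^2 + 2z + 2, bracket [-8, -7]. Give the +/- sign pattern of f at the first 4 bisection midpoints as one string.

++--

m = -7.5, f(m) = 15.125 (+); new bracket [-7.5, -7]
m = -7.25, f(m) = 0.640625 (+); new bracket [-7.25, -7]
m = -7.125, f(m) = -5.904297 (−); new bracket [-7.25, -7.125]
m = -7.1875, f(m) = -2.6887 (−); new bracket [-7.25, -7.1875]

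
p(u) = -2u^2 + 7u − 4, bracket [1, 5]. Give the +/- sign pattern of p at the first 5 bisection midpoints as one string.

-+++-

m = 3, p(m) = -1 (−); new bracket [1, 3]
m = 2, p(m) = 2 (+); new bracket [2, 3]
m = 2.5, p(m) = 1 (+); new bracket [2.5, 3]
m = 2.75, p(m) = 0.125 (+); new bracket [2.75, 3]
m = 2.875, p(m) = -0.4062 (−); new bracket [2.75, 2.875]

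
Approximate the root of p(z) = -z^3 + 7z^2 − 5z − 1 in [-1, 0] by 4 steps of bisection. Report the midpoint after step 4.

-0.1875

p(-0.5) = 3.375 > 0, so the root lies in [-0.5, 0]
p(-0.25) = 0.703125 > 0, so the root lies in [-0.25, 0]
p(-0.125) = -0.263672 < 0, so the root lies in [-0.25, -0.125]
p(-0.1875) = 0.1902 > 0, so the root lies in [-0.1875, -0.125]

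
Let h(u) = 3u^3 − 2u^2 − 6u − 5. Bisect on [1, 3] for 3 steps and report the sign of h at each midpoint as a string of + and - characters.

midpoint 2: h = -1 < 0 → [2, 3]
midpoint 2.5: h = 14.375 > 0 → [2, 2.5]
midpoint 2.25: h = 5.546875 > 0 → [2, 2.25]

-++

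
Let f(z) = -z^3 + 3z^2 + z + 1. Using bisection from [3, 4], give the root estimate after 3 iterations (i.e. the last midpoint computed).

3.375

m = 3.5, f(m) = -1.625 (−); new bracket [3, 3.5]
m = 3.25, f(m) = 1.609375 (+); new bracket [3.25, 3.5]
m = 3.375, f(m) = 0.103516 (+); new bracket [3.375, 3.5]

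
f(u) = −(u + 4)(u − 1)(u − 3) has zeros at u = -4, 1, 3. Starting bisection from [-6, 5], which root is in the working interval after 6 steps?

-4

m = -0.5, f(m) = -18.375 (−); new bracket [-6, -0.5]
m = -3.25, f(m) = -19.921875 (−); new bracket [-6, -3.25]
m = -4.625, f(m) = 26.806641 (+); new bracket [-4.625, -3.25]
m = -3.9375, f(m) = -2.1409 (−); new bracket [-4.625, -3.9375]
m = -4.28125, f(m) = 10.8152 (+); new bracket [-4.28125, -3.9375]
m = -4.109375, f(m) = 3.973 (+); new bracket [-4.109375, -3.9375]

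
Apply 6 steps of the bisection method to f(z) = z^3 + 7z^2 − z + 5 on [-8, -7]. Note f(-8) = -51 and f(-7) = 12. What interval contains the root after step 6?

midpoint -7.5: f = -15.625 < 0 → [-7.5, -7]
midpoint -7.25: f = -0.890625 < 0 → [-7.25, -7]
midpoint -7.125: f = 5.779297 > 0 → [-7.25, -7.125]
midpoint -7.1875: f = 2.5012 > 0 → [-7.25, -7.1875]
midpoint -7.21875: f = 0.8196 > 0 → [-7.25, -7.21875]
midpoint -7.234375: f = -0.0319 < 0 → [-7.234375, -7.21875]

[-7.234375, -7.21875]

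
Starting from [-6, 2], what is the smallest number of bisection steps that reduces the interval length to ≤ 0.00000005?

28

Width after n steps is 8/2^n. Need 2^n ≥ 8/0.00000005 = 160000000.
2^27 = 134217728 < 160000000 ≤ 2^28 = 268435456, so n = 28.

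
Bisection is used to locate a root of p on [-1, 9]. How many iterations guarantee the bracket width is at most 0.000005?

21

Width after n steps is 10/2^n. Need 2^n ≥ 10/0.000005 = 2000000.
2^20 = 1048576 < 2000000 ≤ 2^21 = 2097152, so n = 21.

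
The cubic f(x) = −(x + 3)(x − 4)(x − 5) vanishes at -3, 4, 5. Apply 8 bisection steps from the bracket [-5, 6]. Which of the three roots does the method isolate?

-3

m = 0.5, f(m) = -55.125 (−); new bracket [-5, 0.5]
m = -2.25, f(m) = -33.984375 (−); new bracket [-5, -2.25]
m = -3.625, f(m) = 41.103516 (+); new bracket [-3.625, -2.25]
m = -2.9375, f(m) = -3.4417 (−); new bracket [-3.625, -2.9375]
m = -3.28125, f(m) = 16.9588 (+); new bracket [-3.28125, -2.9375]
m = -3.109375, f(m) = 6.3058 (+); new bracket [-3.109375, -2.9375]
m = -3.0234375, f(m) = 1.3208 (+); new bracket [-3.0234375, -2.9375]
m = -2.98046875, f(m) = -1.088 (−); new bracket [-3.0234375, -2.98046875]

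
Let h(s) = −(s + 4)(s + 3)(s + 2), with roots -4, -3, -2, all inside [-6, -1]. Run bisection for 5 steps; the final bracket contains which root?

-4

h(-3.5) = -0.375 < 0, so the root lies in [-6, -3.5]
h(-4.75) = 3.609375 > 0, so the root lies in [-4.75, -3.5]
h(-4.125) = 0.298828 > 0, so the root lies in [-4.125, -3.5]
h(-3.8125) = -0.2761 < 0, so the root lies in [-4.125, -3.8125]
h(-3.96875) = -0.0596 < 0, so the root lies in [-4.125, -3.96875]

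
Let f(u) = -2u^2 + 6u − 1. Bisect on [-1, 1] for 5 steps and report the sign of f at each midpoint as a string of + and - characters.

-++-+

m = 0, f(m) = -1 (−); new bracket [0, 1]
m = 0.5, f(m) = 1.5 (+); new bracket [0, 0.5]
m = 0.25, f(m) = 0.375 (+); new bracket [0, 0.25]
m = 0.125, f(m) = -0.2812 (−); new bracket [0.125, 0.25]
m = 0.1875, f(m) = 0.0547 (+); new bracket [0.125, 0.1875]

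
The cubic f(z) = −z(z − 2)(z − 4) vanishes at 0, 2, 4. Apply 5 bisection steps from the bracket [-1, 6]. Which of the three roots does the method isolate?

4

m = 2.5, f(m) = 1.875 (+); new bracket [2.5, 6]
m = 4.25, f(m) = -2.390625 (−); new bracket [2.5, 4.25]
m = 3.375, f(m) = 2.900391 (+); new bracket [3.375, 4.25]
m = 3.8125, f(m) = 1.2957 (+); new bracket [3.8125, 4.25]
m = 4.03125, f(m) = -0.2559 (−); new bracket [3.8125, 4.03125]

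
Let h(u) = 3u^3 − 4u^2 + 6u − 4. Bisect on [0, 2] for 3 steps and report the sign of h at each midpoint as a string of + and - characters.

midpoint 1: h = 1 > 0 → [0, 1]
midpoint 0.5: h = -1.625 < 0 → [0.5, 1]
midpoint 0.75: h = -0.484375 < 0 → [0.75, 1]

+--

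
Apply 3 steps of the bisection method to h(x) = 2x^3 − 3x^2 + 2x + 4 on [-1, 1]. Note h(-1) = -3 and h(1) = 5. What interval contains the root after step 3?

[-0.75, -0.5]

x = 0 gives h = 4, positive; keep [-1, 0]
x = -0.5 gives h = 2, positive; keep [-1, -0.5]
x = -0.75 gives h = -0.03125, negative; keep [-0.75, -0.5]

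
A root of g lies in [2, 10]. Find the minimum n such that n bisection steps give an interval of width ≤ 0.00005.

Width after n steps is 8/2^n. Need 2^n ≥ 8/0.00005 = 160000.
2^17 = 131072 < 160000 ≤ 2^18 = 262144, so n = 18.

18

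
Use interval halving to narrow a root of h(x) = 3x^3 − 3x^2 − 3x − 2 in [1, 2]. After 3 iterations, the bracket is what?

[1.75, 1.875]

x = 1.5 gives h = -3.125, negative; keep [1.5, 2]
x = 1.75 gives h = -0.359375, negative; keep [1.75, 2]
x = 1.875 gives h = 1.603516, positive; keep [1.75, 1.875]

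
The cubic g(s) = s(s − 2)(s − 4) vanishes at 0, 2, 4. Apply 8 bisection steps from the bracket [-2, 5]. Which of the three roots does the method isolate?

0

midpoint 1.5: g = 1.875 > 0 → [-2, 1.5]
midpoint -0.25: g = -2.390625 < 0 → [-0.25, 1.5]
midpoint 0.625: g = 2.900391 > 0 → [-0.25, 0.625]
midpoint 0.1875: g = 1.2957 > 0 → [-0.25, 0.1875]
midpoint -0.03125: g = -0.2559 < 0 → [-0.03125, 0.1875]
midpoint 0.078125: g = 0.5889 > 0 → [-0.03125, 0.078125]
midpoint 0.0234375: g = 0.1842 > 0 → [-0.03125, 0.0234375]
midpoint -0.00390625: g = -0.0313 < 0 → [-0.00390625, 0.0234375]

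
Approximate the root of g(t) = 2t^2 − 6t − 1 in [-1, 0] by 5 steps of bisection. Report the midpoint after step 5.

m = -0.5, g(m) = 2.5 (+); new bracket [-0.5, 0]
m = -0.25, g(m) = 0.625 (+); new bracket [-0.25, 0]
m = -0.125, g(m) = -0.21875 (−); new bracket [-0.25, -0.125]
m = -0.1875, g(m) = 0.1953 (+); new bracket [-0.1875, -0.125]
m = -0.15625, g(m) = -0.0137 (−); new bracket [-0.1875, -0.15625]

-0.15625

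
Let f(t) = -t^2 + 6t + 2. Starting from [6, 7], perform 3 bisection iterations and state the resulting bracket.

m = 6.5, f(m) = -1.25 (−); new bracket [6, 6.5]
m = 6.25, f(m) = 0.4375 (+); new bracket [6.25, 6.5]
m = 6.375, f(m) = -0.390625 (−); new bracket [6.25, 6.375]

[6.25, 6.375]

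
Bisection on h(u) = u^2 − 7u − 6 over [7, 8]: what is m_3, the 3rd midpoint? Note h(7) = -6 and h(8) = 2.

7.875

m = 7.5, h(m) = -2.25 (−); new bracket [7.5, 8]
m = 7.75, h(m) = -0.1875 (−); new bracket [7.75, 8]
m = 7.875, h(m) = 0.890625 (+); new bracket [7.75, 7.875]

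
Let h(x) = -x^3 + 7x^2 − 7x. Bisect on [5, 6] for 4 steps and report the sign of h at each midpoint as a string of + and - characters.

m = 5.5, h(m) = 6.875 (+); new bracket [5.5, 6]
m = 5.75, h(m) = 1.078125 (+); new bracket [5.75, 6]
m = 5.875, h(m) = -2.294922 (−); new bracket [5.75, 5.875]
m = 5.8125, h(m) = -0.5676 (−); new bracket [5.75, 5.8125]

++--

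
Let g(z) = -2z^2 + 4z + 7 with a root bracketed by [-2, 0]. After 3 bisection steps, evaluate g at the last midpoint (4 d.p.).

m = -1, g(m) = 1 (+); new bracket [-2, -1]
m = -1.5, g(m) = -3.5 (−); new bracket [-1.5, -1]
m = -1.25, g(m) = -1.125 (−); new bracket [-1.25, -1]

-1.1250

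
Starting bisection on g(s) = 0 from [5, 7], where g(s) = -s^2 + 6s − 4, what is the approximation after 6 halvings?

5.21875

s = 6 gives g = -4, negative; keep [5, 6]
s = 5.5 gives g = -1.25, negative; keep [5, 5.5]
s = 5.25 gives g = -0.0625, negative; keep [5, 5.25]
s = 5.125 gives g = 0.4844, positive; keep [5.125, 5.25]
s = 5.1875 gives g = 0.2148, positive; keep [5.1875, 5.25]
s = 5.21875 gives g = 0.0771, positive; keep [5.21875, 5.25]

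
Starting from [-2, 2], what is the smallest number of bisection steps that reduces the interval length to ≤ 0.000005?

20

Width after n steps is 4/2^n. Need 2^n ≥ 4/0.000005 = 800000.
2^19 = 524288 < 800000 ≤ 2^20 = 1048576, so n = 20.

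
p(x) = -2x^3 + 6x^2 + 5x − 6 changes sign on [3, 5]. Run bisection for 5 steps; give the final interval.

midpoint 4: p = -18 < 0 → [3, 4]
midpoint 3.5: p = -0.75 < 0 → [3, 3.5]
midpoint 3.25: p = 4.96875 > 0 → [3.25, 3.5]
midpoint 3.375: p = 2.332 > 0 → [3.375, 3.5]
midpoint 3.4375: p = 0.8481 > 0 → [3.4375, 3.5]

[3.4375, 3.5]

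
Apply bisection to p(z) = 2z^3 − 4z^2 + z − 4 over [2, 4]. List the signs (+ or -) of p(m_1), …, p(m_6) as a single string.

m = 3, p(m) = 17 (+); new bracket [2, 3]
m = 2.5, p(m) = 4.75 (+); new bracket [2, 2.5]
m = 2.25, p(m) = 0.78125 (+); new bracket [2, 2.25]
m = 2.125, p(m) = -0.7461 (−); new bracket [2.125, 2.25]
m = 2.1875, p(m) = -0.0181 (−); new bracket [2.1875, 2.25]
m = 2.21875, p(m) = 0.3725 (+); new bracket [2.1875, 2.21875]

+++--+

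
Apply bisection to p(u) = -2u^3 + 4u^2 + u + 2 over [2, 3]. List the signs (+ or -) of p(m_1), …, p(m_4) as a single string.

p(2.5) = -1.75 < 0, so the root lies in [2, 2.5]
p(2.25) = 1.71875 > 0, so the root lies in [2.25, 2.5]
p(2.375) = 0.144531 > 0, so the root lies in [2.375, 2.5]
p(2.4375) = -0.7612 < 0, so the root lies in [2.375, 2.4375]

-++-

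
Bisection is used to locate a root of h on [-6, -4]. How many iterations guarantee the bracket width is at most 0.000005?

Width after n steps is 2/2^n. Need 2^n ≥ 2/0.000005 = 400000.
2^18 = 262144 < 400000 ≤ 2^19 = 524288, so n = 19.

19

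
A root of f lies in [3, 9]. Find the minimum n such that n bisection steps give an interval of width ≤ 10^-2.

10

Width after n steps is 6/2^n. Need 2^n ≥ 6/10^-2 = 600.
2^9 = 512 < 600 ≤ 2^10 = 1024, so n = 10.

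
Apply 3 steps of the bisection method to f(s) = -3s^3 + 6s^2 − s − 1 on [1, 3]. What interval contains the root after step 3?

[1.5, 1.75]

m = 2, f(m) = -3 (−); new bracket [1, 2]
m = 1.5, f(m) = 0.875 (+); new bracket [1.5, 2]
m = 1.75, f(m) = -0.453125 (−); new bracket [1.5, 1.75]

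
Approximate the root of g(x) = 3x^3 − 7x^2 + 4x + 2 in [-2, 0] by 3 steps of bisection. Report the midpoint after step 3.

m = -1, g(m) = -12 (−); new bracket [-1, 0]
m = -0.5, g(m) = -2.125 (−); new bracket [-0.5, 0]
m = -0.25, g(m) = 0.515625 (+); new bracket [-0.5, -0.25]

-0.25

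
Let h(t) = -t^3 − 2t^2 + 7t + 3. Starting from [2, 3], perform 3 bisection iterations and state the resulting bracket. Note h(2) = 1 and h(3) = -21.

[2, 2.125]

h(2.5) = -7.625 < 0, so the root lies in [2, 2.5]
h(2.25) = -2.765625 < 0, so the root lies in [2, 2.25]
h(2.125) = -0.751953 < 0, so the root lies in [2, 2.125]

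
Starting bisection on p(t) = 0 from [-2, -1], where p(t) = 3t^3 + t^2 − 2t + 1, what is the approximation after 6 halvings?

-1.171875

p(-1.5) = -3.875 < 0, so the root lies in [-1.5, -1]
p(-1.25) = -0.796875 < 0, so the root lies in [-1.25, -1]
p(-1.125) = 0.244141 > 0, so the root lies in [-1.25, -1.125]
p(-1.1875) = -0.2385 < 0, so the root lies in [-1.1875, -1.125]
p(-1.15625) = 0.012 > 0, so the root lies in [-1.1875, -1.15625]
p(-1.171875) = -0.1109 < 0, so the root lies in [-1.171875, -1.15625]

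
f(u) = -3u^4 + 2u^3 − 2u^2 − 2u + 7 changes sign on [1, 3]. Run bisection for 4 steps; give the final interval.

[1.125, 1.25]

m = 2, f(m) = -37 (−); new bracket [1, 2]
m = 1.5, f(m) = -8.9375 (−); new bracket [1, 1.5]
m = 1.25, f(m) = -2.042969 (−); new bracket [1, 1.25]
m = 1.125, f(m) = 0.261 (+); new bracket [1.125, 1.25]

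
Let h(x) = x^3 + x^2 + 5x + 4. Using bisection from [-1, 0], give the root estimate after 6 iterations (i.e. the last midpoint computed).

-0.828125

x = -0.5 gives h = 1.625, positive; keep [-1, -0.5]
x = -0.75 gives h = 0.390625, positive; keep [-1, -0.75]
x = -0.875 gives h = -0.279297, negative; keep [-0.875, -0.75]
x = -0.8125 gives h = 0.0613, positive; keep [-0.875, -0.8125]
x = -0.84375 gives h = -0.1075, negative; keep [-0.84375, -0.8125]
x = -0.828125 gives h = -0.0228, negative; keep [-0.828125, -0.8125]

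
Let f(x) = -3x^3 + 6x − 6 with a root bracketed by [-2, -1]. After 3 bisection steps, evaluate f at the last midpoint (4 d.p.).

2.5254

midpoint -1.5: f = -4.875 < 0 → [-2, -1.5]
midpoint -1.75: f = -0.421875 < 0 → [-2, -1.75]
midpoint -1.875: f = 2.525391 > 0 → [-1.875, -1.75]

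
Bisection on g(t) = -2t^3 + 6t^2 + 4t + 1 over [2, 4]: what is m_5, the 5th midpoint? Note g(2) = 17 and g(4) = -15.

3.5625

midpoint 3: g = 13 > 0 → [3, 4]
midpoint 3.5: g = 2.75 > 0 → [3.5, 4]
midpoint 3.75: g = -5.09375 < 0 → [3.5, 3.75]
midpoint 3.625: g = -0.9258 < 0 → [3.5, 3.625]
midpoint 3.5625: g = 0.9722 > 0 → [3.5625, 3.625]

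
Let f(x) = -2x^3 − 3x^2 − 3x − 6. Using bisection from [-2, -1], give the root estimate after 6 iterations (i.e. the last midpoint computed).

-1.671875

m = -1.5, f(m) = -1.5 (−); new bracket [-2, -1.5]
m = -1.75, f(m) = 0.78125 (+); new bracket [-1.75, -1.5]
m = -1.625, f(m) = -0.464844 (−); new bracket [-1.75, -1.625]
m = -1.6875, f(m) = 0.1304 (+); new bracket [-1.6875, -1.625]
m = -1.65625, f(m) = -0.174 (−); new bracket [-1.6875, -1.65625]
m = -1.671875, f(m) = -0.0235 (−); new bracket [-1.6875, -1.671875]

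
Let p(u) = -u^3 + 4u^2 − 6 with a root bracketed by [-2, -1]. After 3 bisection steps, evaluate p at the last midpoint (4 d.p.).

m = -1.5, p(m) = 6.375 (+); new bracket [-1.5, -1]
m = -1.25, p(m) = 2.203125 (+); new bracket [-1.25, -1]
m = -1.125, p(m) = 0.486328 (+); new bracket [-1.125, -1]

0.4863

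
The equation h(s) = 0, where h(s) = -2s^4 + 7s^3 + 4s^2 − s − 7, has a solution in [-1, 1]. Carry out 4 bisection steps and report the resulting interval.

[0.875, 1]

midpoint 0: h = -7 < 0 → [0, 1]
midpoint 0.5: h = -5.75 < 0 → [0.5, 1]
midpoint 0.75: h = -3.179688 < 0 → [0.75, 1]
midpoint 0.875: h = -1.2954 < 0 → [0.875, 1]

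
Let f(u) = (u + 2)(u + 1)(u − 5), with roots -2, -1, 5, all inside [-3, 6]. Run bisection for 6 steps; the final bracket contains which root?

5

midpoint 1.5: f = -30.625 < 0 → [1.5, 6]
midpoint 3.75: f = -34.140625 < 0 → [3.75, 6]
midpoint 4.875: f = -5.048828 < 0 → [4.875, 6]
midpoint 5.4375: f = 20.947 > 0 → [4.875, 5.4375]
midpoint 5.15625: f = 6.8837 > 0 → [4.875, 5.15625]
midpoint 5.015625: f = 0.6594 > 0 → [4.875, 5.015625]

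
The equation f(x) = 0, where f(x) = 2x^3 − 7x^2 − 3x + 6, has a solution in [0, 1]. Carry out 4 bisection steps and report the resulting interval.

[0.8125, 0.875]

f(0.5) = 3 > 0, so the root lies in [0.5, 1]
f(0.75) = 0.65625 > 0, so the root lies in [0.75, 1]
f(0.875) = -0.644531 < 0, so the root lies in [0.75, 0.875]
f(0.8125) = 0.0142 > 0, so the root lies in [0.8125, 0.875]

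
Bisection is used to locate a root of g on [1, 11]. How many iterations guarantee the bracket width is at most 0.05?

8

Width after n steps is 10/2^n. Need 2^n ≥ 10/0.05 = 200.
2^7 = 128 < 200 ≤ 2^8 = 256, so n = 8.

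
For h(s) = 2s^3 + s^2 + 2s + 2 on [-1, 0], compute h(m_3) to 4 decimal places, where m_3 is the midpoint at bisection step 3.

m = -0.5, h(m) = 1 (+); new bracket [-1, -0.5]
m = -0.75, h(m) = 0.21875 (+); new bracket [-1, -0.75]
m = -0.875, h(m) = -0.324219 (−); new bracket [-0.875, -0.75]

-0.3242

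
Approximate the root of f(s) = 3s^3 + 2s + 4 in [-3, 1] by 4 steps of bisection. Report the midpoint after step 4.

-0.75

s = -1 gives f = -1, negative; keep [-1, 1]
s = 0 gives f = 4, positive; keep [-1, 0]
s = -0.5 gives f = 2.625, positive; keep [-1, -0.5]
s = -0.75 gives f = 1.2344, positive; keep [-1, -0.75]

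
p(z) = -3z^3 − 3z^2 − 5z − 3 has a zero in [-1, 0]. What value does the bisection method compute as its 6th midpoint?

midpoint -0.5: p = -0.875 < 0 → [-1, -0.5]
midpoint -0.75: p = 0.328125 > 0 → [-0.75, -0.5]
midpoint -0.625: p = -0.314453 < 0 → [-0.75, -0.625]
midpoint -0.6875: p = -0.0056 < 0 → [-0.75, -0.6875]
midpoint -0.71875: p = 0.1579 > 0 → [-0.71875, -0.6875]
midpoint -0.703125: p = 0.0753 > 0 → [-0.703125, -0.6875]

-0.703125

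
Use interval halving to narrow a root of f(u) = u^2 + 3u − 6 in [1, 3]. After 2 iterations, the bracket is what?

[1, 1.5]

midpoint 2: f = 4 > 0 → [1, 2]
midpoint 1.5: f = 0.75 > 0 → [1, 1.5]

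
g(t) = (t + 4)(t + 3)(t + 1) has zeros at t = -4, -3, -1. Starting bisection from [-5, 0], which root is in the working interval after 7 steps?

-1

midpoint -2.5: g = -1.125 < 0 → [-2.5, 0]
midpoint -1.25: g = -1.203125 < 0 → [-1.25, 0]
midpoint -0.625: g = 3.005859 > 0 → [-1.25, -0.625]
midpoint -0.9375: g = 0.3948 > 0 → [-1.25, -0.9375]
midpoint -1.09375: g = -0.5194 < 0 → [-1.09375, -0.9375]
midpoint -1.015625: g = -0.0925 < 0 → [-1.015625, -0.9375]
midpoint -0.9765625: g = 0.1434 > 0 → [-1.015625, -0.9765625]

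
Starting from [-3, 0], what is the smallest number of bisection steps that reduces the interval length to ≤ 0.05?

Width after n steps is 3/2^n. Need 2^n ≥ 3/0.05 = 60.
2^5 = 32 < 60 ≤ 2^6 = 64, so n = 6.

6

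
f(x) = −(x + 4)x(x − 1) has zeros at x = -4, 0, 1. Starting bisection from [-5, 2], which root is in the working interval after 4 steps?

-4

midpoint -1.5: f = -9.375 < 0 → [-5, -1.5]
midpoint -3.25: f = -10.359375 < 0 → [-5, -3.25]
midpoint -4.125: f = 2.642578 > 0 → [-4.125, -3.25]
midpoint -3.6875: f = -5.4016 < 0 → [-4.125, -3.6875]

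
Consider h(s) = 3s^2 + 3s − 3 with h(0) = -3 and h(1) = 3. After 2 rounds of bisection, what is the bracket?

[0.5, 0.75]

midpoint 0.5: h = -0.75 < 0 → [0.5, 1]
midpoint 0.75: h = 0.9375 > 0 → [0.5, 0.75]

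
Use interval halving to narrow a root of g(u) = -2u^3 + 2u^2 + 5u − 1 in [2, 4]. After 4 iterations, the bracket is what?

[2, 2.125]

m = 3, g(m) = -22 (−); new bracket [2, 3]
m = 2.5, g(m) = -7.25 (−); new bracket [2, 2.5]
m = 2.25, g(m) = -2.40625 (−); new bracket [2, 2.25]
m = 2.125, g(m) = -0.5352 (−); new bracket [2, 2.125]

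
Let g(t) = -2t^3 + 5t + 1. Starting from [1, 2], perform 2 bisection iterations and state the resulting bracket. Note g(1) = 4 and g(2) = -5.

t = 1.5 gives g = 1.75, positive; keep [1.5, 2]
t = 1.75 gives g = -0.96875, negative; keep [1.5, 1.75]

[1.5, 1.75]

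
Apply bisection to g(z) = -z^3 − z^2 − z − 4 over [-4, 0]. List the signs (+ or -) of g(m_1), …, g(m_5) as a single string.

midpoint -2: g = 2 > 0 → [-2, 0]
midpoint -1: g = -3 < 0 → [-2, -1]
midpoint -1.5: g = -1.375 < 0 → [-2, -1.5]
midpoint -1.75: g = 0.0469 > 0 → [-1.75, -1.5]
midpoint -1.625: g = -0.7246 < 0 → [-1.75, -1.625]

+--+-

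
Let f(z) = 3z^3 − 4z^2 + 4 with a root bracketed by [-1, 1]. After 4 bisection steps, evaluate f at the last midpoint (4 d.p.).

f(0) = 4 > 0, so the root lies in [-1, 0]
f(-0.5) = 2.625 > 0, so the root lies in [-1, -0.5]
f(-0.75) = 0.484375 > 0, so the root lies in [-1, -0.75]
f(-0.875) = -1.0723 < 0, so the root lies in [-0.875, -0.75]

-1.0723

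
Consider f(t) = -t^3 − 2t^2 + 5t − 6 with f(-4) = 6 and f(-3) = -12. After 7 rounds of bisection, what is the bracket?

m = -3.5, f(m) = -5.125 (−); new bracket [-4, -3.5]
m = -3.75, f(m) = -0.140625 (−); new bracket [-4, -3.75]
m = -3.875, f(m) = 2.779297 (+); new bracket [-3.875, -3.75]
m = -3.8125, f(m) = 1.2825 (+); new bracket [-3.8125, -3.75]
m = -3.78125, f(m) = 0.5618 (+); new bracket [-3.78125, -3.75]
m = -3.765625, f(m) = 0.2083 (+); new bracket [-3.765625, -3.75]
m = -3.7578125, f(m) = 0.0333 (+); new bracket [-3.7578125, -3.75]

[-3.7578125, -3.75]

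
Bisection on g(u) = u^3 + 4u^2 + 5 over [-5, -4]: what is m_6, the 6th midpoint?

-4.265625

m = -4.5, g(m) = -5.125 (−); new bracket [-4.5, -4]
m = -4.25, g(m) = 0.484375 (+); new bracket [-4.5, -4.25]
m = -4.375, g(m) = -2.177734 (−); new bracket [-4.375, -4.25]
m = -4.3125, g(m) = -0.8118 (−); new bracket [-4.3125, -4.25]
m = -4.28125, g(m) = -0.1551 (−); new bracket [-4.28125, -4.25]
m = -4.265625, g(m) = 0.1668 (+); new bracket [-4.28125, -4.265625]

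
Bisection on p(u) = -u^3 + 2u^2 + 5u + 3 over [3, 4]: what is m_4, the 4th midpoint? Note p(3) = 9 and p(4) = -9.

3.5625

p(3.5) = 2.125 > 0, so the root lies in [3.5, 4]
p(3.75) = -2.859375 < 0, so the root lies in [3.5, 3.75]
p(3.625) = -0.228516 < 0, so the root lies in [3.5, 3.625]
p(3.5625) = 0.9822 > 0, so the root lies in [3.5625, 3.625]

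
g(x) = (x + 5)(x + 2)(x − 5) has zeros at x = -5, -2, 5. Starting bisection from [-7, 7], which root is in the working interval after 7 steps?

5

g(0) = -50 < 0, so the root lies in [0, 7]
g(3.5) = -70.125 < 0, so the root lies in [3.5, 7]
g(5.25) = 18.578125 > 0, so the root lies in [3.5, 5.25]
g(4.375) = -37.3535 < 0, so the root lies in [4.375, 5.25]
g(4.8125) = -12.5339 < 0, so the root lies in [4.8125, 5.25]
g(5.03125) = 2.2041 > 0, so the root lies in [4.8125, 5.03125]
g(4.921875) = -5.3655 < 0, so the root lies in [4.921875, 5.03125]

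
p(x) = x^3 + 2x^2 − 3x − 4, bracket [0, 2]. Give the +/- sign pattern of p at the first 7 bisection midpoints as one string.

m = 1, p(m) = -4 (−); new bracket [1, 2]
m = 1.5, p(m) = -0.625 (−); new bracket [1.5, 2]
m = 1.75, p(m) = 2.234375 (+); new bracket [1.5, 1.75]
m = 1.625, p(m) = 0.6973 (+); new bracket [1.5, 1.625]
m = 1.5625, p(m) = 0.01 (+); new bracket [1.5, 1.5625]
m = 1.53125, p(m) = -0.3139 (−); new bracket [1.53125, 1.5625]
m = 1.546875, p(m) = -0.1536 (−); new bracket [1.546875, 1.5625]

--+++--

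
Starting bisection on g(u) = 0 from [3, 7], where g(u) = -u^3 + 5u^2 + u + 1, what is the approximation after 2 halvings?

6

m = 5, g(m) = 6 (+); new bracket [5, 7]
m = 6, g(m) = -29 (−); new bracket [5, 6]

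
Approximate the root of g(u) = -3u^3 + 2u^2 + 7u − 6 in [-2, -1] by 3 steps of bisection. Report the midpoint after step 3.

-1.625

midpoint -1.5: g = -1.875 < 0 → [-2, -1.5]
midpoint -1.75: g = 3.953125 > 0 → [-1.75, -1.5]
midpoint -1.625: g = 0.779297 > 0 → [-1.625, -1.5]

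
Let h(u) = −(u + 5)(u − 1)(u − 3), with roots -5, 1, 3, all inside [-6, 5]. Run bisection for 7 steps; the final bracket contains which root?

midpoint -0.5: h = -23.625 < 0 → [-6, -0.5]
midpoint -3.25: h = -46.484375 < 0 → [-6, -3.25]
midpoint -4.625: h = -16.083984 < 0 → [-6, -4.625]
midpoint -5.3125: h = 16.3977 > 0 → [-5.3125, -4.625]
midpoint -4.96875: h = -1.4864 < 0 → [-5.3125, -4.96875]
midpoint -5.140625: h = 7.0296 > 0 → [-5.140625, -4.96875]
midpoint -5.0546875: h = 2.667 > 0 → [-5.0546875, -4.96875]

-5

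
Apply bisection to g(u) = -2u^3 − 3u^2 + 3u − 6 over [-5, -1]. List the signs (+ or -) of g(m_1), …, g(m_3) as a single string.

+--

midpoint -3: g = 12 > 0 → [-3, -1]
midpoint -2: g = -8 < 0 → [-3, -2]
midpoint -2.5: g = -1 < 0 → [-3, -2.5]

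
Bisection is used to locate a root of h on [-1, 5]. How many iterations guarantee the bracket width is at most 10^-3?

Width after n steps is 6/2^n. Need 2^n ≥ 6/10^-3 = 6000.
2^12 = 4096 < 6000 ≤ 2^13 = 8192, so n = 13.

13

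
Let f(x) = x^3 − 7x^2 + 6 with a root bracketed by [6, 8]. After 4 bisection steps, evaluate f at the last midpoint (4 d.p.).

m = 7, f(m) = 6 (+); new bracket [6, 7]
m = 6.5, f(m) = -15.125 (−); new bracket [6.5, 7]
m = 6.75, f(m) = -5.390625 (−); new bracket [6.75, 7]
m = 6.875, f(m) = 0.0918 (+); new bracket [6.75, 6.875]

0.0918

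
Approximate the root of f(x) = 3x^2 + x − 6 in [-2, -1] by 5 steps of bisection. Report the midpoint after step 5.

x = -1.5 gives f = -0.75, negative; keep [-2, -1.5]
x = -1.75 gives f = 1.4375, positive; keep [-1.75, -1.5]
x = -1.625 gives f = 0.296875, positive; keep [-1.625, -1.5]
x = -1.5625 gives f = -0.2383, negative; keep [-1.625, -1.5625]
x = -1.59375 gives f = 0.0264, positive; keep [-1.59375, -1.5625]

-1.59375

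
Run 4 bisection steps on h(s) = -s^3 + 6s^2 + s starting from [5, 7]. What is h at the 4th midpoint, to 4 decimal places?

midpoint 6: h = 6 > 0 → [6, 7]
midpoint 6.5: h = -14.625 < 0 → [6, 6.5]
midpoint 6.25: h = -3.515625 < 0 → [6, 6.25]
midpoint 6.125: h = 1.4355 > 0 → [6.125, 6.25]

1.4355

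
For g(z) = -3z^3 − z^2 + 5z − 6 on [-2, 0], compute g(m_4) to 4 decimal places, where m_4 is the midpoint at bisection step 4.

midpoint -1: g = -9 < 0 → [-2, -1]
midpoint -1.5: g = -5.625 < 0 → [-2, -1.5]
midpoint -1.75: g = -1.734375 < 0 → [-2, -1.75]
midpoint -1.875: g = 0.8848 > 0 → [-1.875, -1.75]

0.8848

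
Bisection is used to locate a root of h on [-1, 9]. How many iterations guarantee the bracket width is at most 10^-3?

Width after n steps is 10/2^n. Need 2^n ≥ 10/10^-3 = 10000.
2^13 = 8192 < 10000 ≤ 2^14 = 16384, so n = 14.

14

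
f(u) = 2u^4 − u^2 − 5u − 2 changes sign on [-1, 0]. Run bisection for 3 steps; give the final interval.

[-0.5, -0.375]

m = -0.5, f(m) = 0.375 (+); new bracket [-0.5, 0]
m = -0.25, f(m) = -0.804688 (−); new bracket [-0.5, -0.25]
m = -0.375, f(m) = -0.226074 (−); new bracket [-0.5, -0.375]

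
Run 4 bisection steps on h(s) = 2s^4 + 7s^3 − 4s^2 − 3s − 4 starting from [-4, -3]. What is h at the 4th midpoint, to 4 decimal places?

-0.7873

m = -3.5, h(m) = -42.5 (−); new bracket [-4, -3.5]
m = -3.75, h(m) = -22.632812 (−); new bracket [-4, -3.75]
m = -3.875, h(m) = -8.79834 (−); new bracket [-4, -3.875]
m = -3.9375, h(m) = -0.7873 (−); new bracket [-4, -3.9375]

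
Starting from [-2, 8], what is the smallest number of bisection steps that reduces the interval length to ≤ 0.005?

Width after n steps is 10/2^n. Need 2^n ≥ 10/0.005 = 2000.
2^10 = 1024 < 2000 ≤ 2^11 = 2048, so n = 11.

11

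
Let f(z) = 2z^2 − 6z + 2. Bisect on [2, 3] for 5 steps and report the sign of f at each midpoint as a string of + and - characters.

f(2.5) = -0.5 < 0, so the root lies in [2.5, 3]
f(2.75) = 0.625 > 0, so the root lies in [2.5, 2.75]
f(2.625) = 0.03125 > 0, so the root lies in [2.5, 2.625]
f(2.5625) = -0.2422 < 0, so the root lies in [2.5625, 2.625]
f(2.59375) = -0.1074 < 0, so the root lies in [2.59375, 2.625]

-++--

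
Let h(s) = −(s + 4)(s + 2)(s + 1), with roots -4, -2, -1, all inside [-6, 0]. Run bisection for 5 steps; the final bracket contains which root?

-4

s = -3 gives h = -2, negative; keep [-6, -3]
s = -4.5 gives h = 4.375, positive; keep [-4.5, -3]
s = -3.75 gives h = -1.203125, negative; keep [-4.5, -3.75]
s = -4.125 gives h = 0.8301, positive; keep [-4.125, -3.75]
s = -3.9375 gives h = -0.3557, negative; keep [-4.125, -3.9375]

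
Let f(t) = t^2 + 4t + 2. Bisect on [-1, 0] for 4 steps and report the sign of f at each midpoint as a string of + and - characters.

midpoint -0.5: f = 0.25 > 0 → [-1, -0.5]
midpoint -0.75: f = -0.4375 < 0 → [-0.75, -0.5]
midpoint -0.625: f = -0.109375 < 0 → [-0.625, -0.5]
midpoint -0.5625: f = 0.0664 > 0 → [-0.625, -0.5625]

+--+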